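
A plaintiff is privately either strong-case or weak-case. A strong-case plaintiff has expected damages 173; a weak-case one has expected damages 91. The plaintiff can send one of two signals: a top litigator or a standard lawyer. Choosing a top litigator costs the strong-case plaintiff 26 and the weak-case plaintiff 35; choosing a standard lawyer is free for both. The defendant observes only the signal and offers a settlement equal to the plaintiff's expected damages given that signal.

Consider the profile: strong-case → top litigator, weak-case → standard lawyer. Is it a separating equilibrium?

Under separation the defendant infers type exactly: top litigator → strong-case (pays 173), standard lawyer → weak-case (pays 91).
Strong-case: top litigator gives 173 − 26 = 147; standard lawyer gives 91 − 0 = 91. No deviation. ✓
Weak-case: standard lawyer gives 91 − 0 = 91; top litigator gives 173 − 35 = 138. Would deviate. ✗

No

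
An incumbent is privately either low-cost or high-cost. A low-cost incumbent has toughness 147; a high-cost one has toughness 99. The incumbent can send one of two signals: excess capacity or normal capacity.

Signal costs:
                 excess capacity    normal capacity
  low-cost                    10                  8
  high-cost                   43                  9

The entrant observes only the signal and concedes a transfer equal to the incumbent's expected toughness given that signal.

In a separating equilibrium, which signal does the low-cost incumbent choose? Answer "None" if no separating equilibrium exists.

Try low-cost → excess capacity, high-cost → normal capacity:
  Under separation the entrant infers type exactly: excess capacity → low-cost (pays 147), normal capacity → high-cost (pays 99).
  Low-cost: excess capacity gives 147 − 10 = 137; normal capacity gives 99 − 8 = 91. No deviation. ✓
  High-cost: normal capacity gives 99 − 9 = 90; excess capacity gives 147 − 43 = 104. Would deviate. ✗
Try low-cost → normal capacity, high-cost → excess capacity:
  Under separation the entrant infers type exactly: normal capacity → low-cost (pays 147), excess capacity → high-cost (pays 99).
  Low-cost: normal capacity gives 147 − 8 = 139; excess capacity gives 99 − 10 = 89. No deviation. ✓
  High-cost: excess capacity gives 99 − 43 = 56; normal capacity gives 147 − 9 = 138. Would deviate. ✗
Neither assignment is incentive-compatible.

None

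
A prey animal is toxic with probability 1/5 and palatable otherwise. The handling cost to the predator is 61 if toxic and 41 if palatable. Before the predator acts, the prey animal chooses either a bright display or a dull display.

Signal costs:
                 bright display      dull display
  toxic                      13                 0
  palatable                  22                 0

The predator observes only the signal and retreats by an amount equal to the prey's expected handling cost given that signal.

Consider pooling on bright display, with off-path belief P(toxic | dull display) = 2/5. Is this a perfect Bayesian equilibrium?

No

On the equilibrium path (bright display) the predator holds the prior 1/5 and pays 1/5·61 + 4/5·41 = 45. Off-path (dull display) belief 2/5 gives 2/5·61 + 3/5·41 = 49.
Toxic: bright display gives 45 − 13 = 32; dull display gives 49 − 0 = 49. Deviates. ✗
Palatable: bright display gives 45 − 22 = 23; dull display gives 49 − 0 = 49. Deviates. ✗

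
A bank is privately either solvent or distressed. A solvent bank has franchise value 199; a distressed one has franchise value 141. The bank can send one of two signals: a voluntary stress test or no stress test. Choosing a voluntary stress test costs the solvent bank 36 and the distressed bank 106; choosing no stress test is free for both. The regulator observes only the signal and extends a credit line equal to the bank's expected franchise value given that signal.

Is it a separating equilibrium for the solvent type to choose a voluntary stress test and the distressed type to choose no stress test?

If types separate, stress test earns payment 199 and no stress test earns 141.
Solvent: stress test gives 199 − 36 = 163; no stress test gives 141 − 0 = 141. No deviation. ✓
Distressed: no stress test gives 141 − 0 = 141; stress test gives 199 − 106 = 93. No deviation. ✓
Neither type gains from mimicking the other.

Yes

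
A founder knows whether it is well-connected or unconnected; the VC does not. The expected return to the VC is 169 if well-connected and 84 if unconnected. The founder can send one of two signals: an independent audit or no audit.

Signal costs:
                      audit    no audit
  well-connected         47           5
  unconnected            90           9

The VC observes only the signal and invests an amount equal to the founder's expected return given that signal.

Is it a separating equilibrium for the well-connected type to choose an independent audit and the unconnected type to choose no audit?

No

If types separate, audit earns payment 169 and no audit earns 84.
Well-connected: audit gives 169 − 47 = 122; no audit gives 84 − 5 = 79. No deviation. ✓
Unconnected: no audit gives 84 − 9 = 75; audit gives 169 − 90 = 79. Would deviate. ✗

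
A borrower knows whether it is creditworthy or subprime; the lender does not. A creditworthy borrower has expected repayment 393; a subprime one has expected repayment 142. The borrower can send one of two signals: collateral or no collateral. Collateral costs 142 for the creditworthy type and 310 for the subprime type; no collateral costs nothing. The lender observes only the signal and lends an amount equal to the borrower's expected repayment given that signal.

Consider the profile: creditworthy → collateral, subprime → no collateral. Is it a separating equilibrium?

Yes

Under separation the lender infers type exactly: collateral → creditworthy (pays 393), no collateral → subprime (pays 142).
Creditworthy: collateral gives 393 − 142 = 251; no collateral gives 142 − 0 = 142. No deviation. ✓
Subprime: no collateral gives 142 − 0 = 142; collateral gives 393 − 310 = 83. No deviation. ✓
Both incentive constraints hold.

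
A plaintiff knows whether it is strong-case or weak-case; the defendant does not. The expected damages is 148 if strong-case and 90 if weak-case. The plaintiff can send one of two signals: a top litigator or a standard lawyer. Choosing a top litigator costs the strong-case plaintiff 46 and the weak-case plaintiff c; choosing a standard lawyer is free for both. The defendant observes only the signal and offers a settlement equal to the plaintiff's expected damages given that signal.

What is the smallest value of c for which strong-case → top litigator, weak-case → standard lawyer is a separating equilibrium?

Under separation: top litigator → strong-case (pays 148); standard lawyer → weak-case (pays 90).
Strong-case: 148 − 46 = 102 ≥ 90 − 0 = 90. Holds regardless of c. ✓
Weak-case: 90 − 0 ≥ 148 − c, so c ≥ 148 − 90 = 58.

58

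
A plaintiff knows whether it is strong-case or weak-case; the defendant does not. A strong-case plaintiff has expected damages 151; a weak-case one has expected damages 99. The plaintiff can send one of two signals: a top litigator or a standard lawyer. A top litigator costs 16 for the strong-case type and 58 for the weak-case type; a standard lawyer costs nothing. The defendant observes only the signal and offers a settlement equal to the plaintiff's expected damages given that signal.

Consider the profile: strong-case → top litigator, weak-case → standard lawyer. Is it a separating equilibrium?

Under separation the defendant infers type exactly: top litigator → strong-case (pays 151), standard lawyer → weak-case (pays 99).
Strong-case: top litigator gives 151 − 16 = 135; standard lawyer gives 99 − 0 = 99. No deviation. ✓
Weak-case: standard lawyer gives 99 − 0 = 99; top litigator gives 151 − 58 = 93. No deviation. ✓
Neither type gains from mimicking the other.

Yes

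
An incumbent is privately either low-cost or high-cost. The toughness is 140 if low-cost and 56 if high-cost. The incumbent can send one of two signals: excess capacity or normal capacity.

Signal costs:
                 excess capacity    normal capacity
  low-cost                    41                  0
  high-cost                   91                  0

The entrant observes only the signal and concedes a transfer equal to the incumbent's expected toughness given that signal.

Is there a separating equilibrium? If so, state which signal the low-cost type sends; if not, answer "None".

excess capacity

Try low-cost → excess capacity, high-cost → normal capacity:
  If types separate, excess capacity earns payment 140 and normal capacity earns 56.
  Low-cost: excess capacity gives 140 − 41 = 99; normal capacity gives 56 − 0 = 56. No deviation. ✓
  High-cost: normal capacity gives 56 − 0 = 56; excess capacity gives 140 − 91 = 49. No deviation. ✓
Both hold — the low-cost type sends excess capacity.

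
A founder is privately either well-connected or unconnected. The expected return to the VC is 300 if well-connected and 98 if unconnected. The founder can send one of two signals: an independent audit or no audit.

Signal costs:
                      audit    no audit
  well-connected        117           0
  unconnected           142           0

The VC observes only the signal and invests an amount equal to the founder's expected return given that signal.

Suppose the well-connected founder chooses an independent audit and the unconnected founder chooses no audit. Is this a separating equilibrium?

No

If types separate, audit earns payment 300 and no audit earns 98.
Well-connected: audit gives 300 − 117 = 183; no audit gives 98 − 0 = 98. No deviation. ✓
Unconnected: no audit gives 98 − 0 = 98; audit gives 300 − 142 = 158. Would deviate. ✗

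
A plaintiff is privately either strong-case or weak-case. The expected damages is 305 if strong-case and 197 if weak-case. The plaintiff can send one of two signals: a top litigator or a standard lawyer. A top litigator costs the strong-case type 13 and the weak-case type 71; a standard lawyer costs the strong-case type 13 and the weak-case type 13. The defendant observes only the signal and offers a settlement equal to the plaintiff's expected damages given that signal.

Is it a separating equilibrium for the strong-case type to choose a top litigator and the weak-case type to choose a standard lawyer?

If types separate, top litigator earns payment 305 and standard lawyer earns 197.
Strong-case: top litigator gives 305 − 13 = 292; standard lawyer gives 197 − 13 = 184. No deviation. ✓
Weak-case: standard lawyer gives 197 − 13 = 184; top litigator gives 305 − 71 = 234. Would deviate. ✗

No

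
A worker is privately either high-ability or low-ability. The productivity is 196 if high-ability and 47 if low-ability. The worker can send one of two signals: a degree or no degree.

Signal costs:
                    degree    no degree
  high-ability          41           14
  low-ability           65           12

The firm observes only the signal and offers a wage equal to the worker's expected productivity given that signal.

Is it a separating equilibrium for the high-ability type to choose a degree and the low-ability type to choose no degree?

No

If types separate, degree earns payment 196 and no degree earns 47.
High-ability: degree gives 196 − 41 = 155; no degree gives 47 − 14 = 33. No deviation. ✓
Low-ability: no degree gives 47 − 12 = 35; degree gives 196 − 65 = 131. Would deviate. ✗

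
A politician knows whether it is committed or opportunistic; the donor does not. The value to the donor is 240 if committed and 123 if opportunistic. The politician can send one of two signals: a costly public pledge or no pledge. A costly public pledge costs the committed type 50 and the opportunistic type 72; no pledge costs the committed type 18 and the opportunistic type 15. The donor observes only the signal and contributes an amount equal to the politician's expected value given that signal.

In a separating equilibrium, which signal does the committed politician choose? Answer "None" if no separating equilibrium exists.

None

Try committed → pledge, opportunistic → no pledge:
  If types separate, pledge earns payment 240 and no pledge earns 123.
  Committed: pledge gives 240 − 50 = 190; no pledge gives 123 − 18 = 105. No deviation. ✓
  Opportunistic: no pledge gives 123 − 15 = 108; pledge gives 240 − 72 = 168. Would deviate. ✗
Try committed → no pledge, opportunistic → pledge:
  If types separate, no pledge earns payment 240 and pledge earns 123.
  Committed: no pledge gives 240 − 18 = 222; pledge gives 123 − 50 = 73. No deviation. ✓
  Opportunistic: pledge gives 123 − 72 = 51; no pledge gives 240 − 15 = 225. Would deviate. ✗
Neither assignment is incentive-compatible.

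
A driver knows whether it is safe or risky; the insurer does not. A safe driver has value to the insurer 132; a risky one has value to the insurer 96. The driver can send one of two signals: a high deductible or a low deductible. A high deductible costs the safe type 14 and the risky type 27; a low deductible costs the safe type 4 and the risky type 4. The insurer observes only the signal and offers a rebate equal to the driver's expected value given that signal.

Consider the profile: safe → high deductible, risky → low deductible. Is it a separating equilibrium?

If types separate, high deductible earns payment 132 and low deductible earns 96.
Safe: high deductible gives 132 − 14 = 118; low deductible gives 96 − 4 = 92. No deviation. ✓
Risky: low deductible gives 96 − 4 = 92; high deductible gives 132 − 27 = 105. Would deviate. ✗

No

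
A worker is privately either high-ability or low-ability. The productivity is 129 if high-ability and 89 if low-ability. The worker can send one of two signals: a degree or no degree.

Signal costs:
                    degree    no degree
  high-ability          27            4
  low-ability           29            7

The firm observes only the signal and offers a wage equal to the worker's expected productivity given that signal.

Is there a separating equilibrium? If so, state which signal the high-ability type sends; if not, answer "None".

None

Try high-ability → degree, low-ability → no degree:
  Under separation the firm infers type exactly: degree → high-ability (pays 129), no degree → low-ability (pays 89).
  High-ability: degree gives 129 − 27 = 102; no degree gives 89 − 4 = 85. No deviation. ✓
  Low-ability: no degree gives 89 − 7 = 82; degree gives 129 − 29 = 100. Would deviate. ✗
Try high-ability → no degree, low-ability → degree:
  Under separation the firm infers type exactly: no degree → high-ability (pays 129), degree → low-ability (pays 89).
  High-ability: no degree gives 129 − 4 = 125; degree gives 89 − 27 = 62. No deviation. ✓
  Low-ability: degree gives 89 − 29 = 60; no degree gives 129 − 7 = 122. Would deviate. ✗
Neither assignment is incentive-compatible.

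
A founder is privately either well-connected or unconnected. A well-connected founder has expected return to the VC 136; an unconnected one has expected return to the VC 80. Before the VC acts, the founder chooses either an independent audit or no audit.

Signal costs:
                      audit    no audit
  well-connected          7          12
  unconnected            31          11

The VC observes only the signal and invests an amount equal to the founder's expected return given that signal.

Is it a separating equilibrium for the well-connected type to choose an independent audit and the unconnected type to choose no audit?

Under separation the VC infers type exactly: audit → well-connected (pays 136), no audit → unconnected (pays 80).
Well-connected: audit gives 136 − 7 = 129; no audit gives 80 − 12 = 68. No deviation. ✓
Unconnected: no audit gives 80 − 11 = 69; audit gives 136 − 31 = 105. Would deviate. ✗

No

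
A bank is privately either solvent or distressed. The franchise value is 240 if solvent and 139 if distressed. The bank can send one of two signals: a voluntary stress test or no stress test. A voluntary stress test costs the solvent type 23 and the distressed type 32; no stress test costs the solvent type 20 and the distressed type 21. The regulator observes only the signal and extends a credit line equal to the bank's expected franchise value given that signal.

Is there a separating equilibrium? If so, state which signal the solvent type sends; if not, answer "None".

None

Try solvent → stress test, distressed → no stress test:
  If types separate, stress test earns payment 240 and no stress test earns 139.
  Solvent: stress test gives 240 − 23 = 217; no stress test gives 139 − 20 = 119. No deviation. ✓
  Distressed: no stress test gives 139 − 21 = 118; stress test gives 240 − 32 = 208. Would deviate. ✗
Try solvent → no stress test, distressed → stress test:
  If types separate, no stress test earns payment 240 and stress test earns 139.
  Solvent: no stress test gives 240 − 20 = 220; stress test gives 139 − 23 = 116. No deviation. ✓
  Distressed: stress test gives 139 − 32 = 107; no stress test gives 240 − 21 = 219. Would deviate. ✗
Neither assignment is incentive-compatible.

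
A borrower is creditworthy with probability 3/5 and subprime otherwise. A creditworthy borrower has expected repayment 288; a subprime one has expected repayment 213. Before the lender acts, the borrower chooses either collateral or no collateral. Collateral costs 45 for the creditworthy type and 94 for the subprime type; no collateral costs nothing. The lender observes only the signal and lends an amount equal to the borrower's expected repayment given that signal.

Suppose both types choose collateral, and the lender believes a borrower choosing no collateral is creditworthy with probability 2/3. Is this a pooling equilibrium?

On the equilibrium path (collateral) the lender holds the prior 3/5 and pays 3/5·288 + 2/5·213 = 258. Off-path (no collateral) belief 2/3 gives 2/3·288 + 1/3·213 = 263.
Creditworthy: collateral gives 258 − 45 = 213; no collateral gives 263 − 0 = 263. Deviates. ✗
Subprime: collateral gives 258 − 94 = 164; no collateral gives 263 − 0 = 263. Deviates. ✗

No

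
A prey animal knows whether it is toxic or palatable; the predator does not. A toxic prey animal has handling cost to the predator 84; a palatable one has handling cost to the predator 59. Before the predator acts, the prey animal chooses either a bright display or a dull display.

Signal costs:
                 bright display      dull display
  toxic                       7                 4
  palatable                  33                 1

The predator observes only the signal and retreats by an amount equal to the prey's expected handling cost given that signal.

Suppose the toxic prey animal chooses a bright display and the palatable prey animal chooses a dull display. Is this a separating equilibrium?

If types separate, bright display earns payment 84 and dull display earns 59.
Toxic: bright display gives 84 − 7 = 77; dull display gives 59 − 4 = 55. No deviation. ✓
Palatable: dull display gives 59 − 1 = 58; bright display gives 84 − 33 = 51. No deviation. ✓
Both incentive constraints hold.

Yes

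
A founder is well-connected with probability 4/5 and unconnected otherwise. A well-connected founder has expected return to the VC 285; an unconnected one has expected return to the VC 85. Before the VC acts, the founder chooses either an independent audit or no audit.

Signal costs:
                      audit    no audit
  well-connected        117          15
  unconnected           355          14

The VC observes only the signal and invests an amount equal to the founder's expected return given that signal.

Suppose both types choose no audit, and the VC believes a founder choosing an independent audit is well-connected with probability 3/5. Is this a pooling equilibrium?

At the pooled signal (no audit) the VC holds the prior 4/5 and pays 4/5·285 + 1/5·85 = 245. Off-path (audit) belief 3/5 gives 3/5·285 + 2/5·85 = 205.
Well-connected: no audit gives 245 − 15 = 230; audit gives 205 − 117 = 88. Stays. ✓
Unconnected: no audit gives 245 − 14 = 231; audit gives 205 − 355 = -150. Stays. ✓

Yes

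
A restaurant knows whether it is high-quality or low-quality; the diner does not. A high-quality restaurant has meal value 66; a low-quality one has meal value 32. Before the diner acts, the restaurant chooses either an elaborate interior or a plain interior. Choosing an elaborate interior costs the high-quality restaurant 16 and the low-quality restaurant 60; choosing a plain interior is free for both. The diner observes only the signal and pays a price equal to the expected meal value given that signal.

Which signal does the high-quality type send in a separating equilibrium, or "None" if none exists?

Try high-quality → elaborate interior, low-quality → plain interior:
  If types separate, elaborate interior earns payment 66 and plain interior earns 32.
  High-quality: elaborate interior gives 66 − 16 = 50; plain interior gives 32 − 0 = 32. No deviation. ✓
  Low-quality: plain interior gives 32 − 0 = 32; elaborate interior gives 66 − 60 = 6. No deviation. ✓
Both hold — the high-quality type sends elaborate interior.

elaborate interior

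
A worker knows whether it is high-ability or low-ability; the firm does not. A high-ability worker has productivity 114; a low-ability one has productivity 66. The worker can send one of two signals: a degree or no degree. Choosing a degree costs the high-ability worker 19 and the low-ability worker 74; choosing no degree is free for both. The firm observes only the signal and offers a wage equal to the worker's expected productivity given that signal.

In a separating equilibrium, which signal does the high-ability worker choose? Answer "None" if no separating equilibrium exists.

degree

Try high-ability → degree, low-ability → no degree:
  Under separation the firm infers type exactly: degree → high-ability (pays 114), no degree → low-ability (pays 66).
  High-ability: degree gives 114 − 19 = 95; no degree gives 66 − 0 = 66. No deviation. ✓
  Low-ability: no degree gives 66 − 0 = 66; degree gives 114 − 74 = 40. No deviation. ✓
Both hold — the high-ability type sends degree.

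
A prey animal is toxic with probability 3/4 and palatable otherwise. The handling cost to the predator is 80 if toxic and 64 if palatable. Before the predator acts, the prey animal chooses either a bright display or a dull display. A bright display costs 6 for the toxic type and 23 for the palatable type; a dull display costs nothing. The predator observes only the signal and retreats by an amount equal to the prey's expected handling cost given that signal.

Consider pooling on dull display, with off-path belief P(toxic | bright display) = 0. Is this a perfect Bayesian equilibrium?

Yes

At the pooled signal (dull display) the predator holds the prior 3/4 and pays 3/4·80 + 1/4·64 = 76. Off-path (bright display) belief 0 gives 0·80 + 1·64 = 64.
Toxic: dull display gives 76 − 0 = 76; bright display gives 64 − 6 = 58. Stays. ✓
Palatable: dull display gives 76 − 0 = 76; bright display gives 64 − 23 = 41. Stays. ✓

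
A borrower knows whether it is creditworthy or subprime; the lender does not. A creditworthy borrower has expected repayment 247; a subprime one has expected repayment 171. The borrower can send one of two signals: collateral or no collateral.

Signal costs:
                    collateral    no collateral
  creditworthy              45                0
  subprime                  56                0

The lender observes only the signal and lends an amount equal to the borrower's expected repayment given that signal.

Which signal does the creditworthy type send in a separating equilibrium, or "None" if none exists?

Try creditworthy → collateral, subprime → no collateral:
  If types separate, collateral earns payment 247 and no collateral earns 171.
  Creditworthy: collateral gives 247 − 45 = 202; no collateral gives 171 − 0 = 171. No deviation. ✓
  Subprime: no collateral gives 171 − 0 = 171; collateral gives 247 − 56 = 191. Would deviate. ✗
Try creditworthy → no collateral, subprime → collateral:
  If types separate, no collateral earns payment 247 and collateral earns 171.
  Creditworthy: no collateral gives 247 − 0 = 247; collateral gives 171 − 45 = 126. No deviation. ✓
  Subprime: collateral gives 171 − 56 = 115; no collateral gives 247 − 0 = 247. Would deviate. ✗
Neither assignment is incentive-compatible.

None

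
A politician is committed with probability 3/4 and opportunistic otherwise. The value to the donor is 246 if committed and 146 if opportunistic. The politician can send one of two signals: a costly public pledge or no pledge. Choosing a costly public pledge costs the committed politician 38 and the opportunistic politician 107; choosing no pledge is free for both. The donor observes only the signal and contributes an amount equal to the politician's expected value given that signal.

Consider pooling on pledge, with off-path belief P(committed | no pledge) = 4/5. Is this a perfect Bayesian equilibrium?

No

On the equilibrium path (pledge) the donor holds the prior 3/4 and pays 3/4·246 + 1/4·146 = 221. Off-path (no pledge) belief 4/5 gives 4/5·246 + 1/5·146 = 226.
Committed: pledge gives 221 − 38 = 183; no pledge gives 226 − 0 = 226. Deviates. ✗
Opportunistic: pledge gives 221 − 107 = 114; no pledge gives 226 − 0 = 226. Deviates. ✗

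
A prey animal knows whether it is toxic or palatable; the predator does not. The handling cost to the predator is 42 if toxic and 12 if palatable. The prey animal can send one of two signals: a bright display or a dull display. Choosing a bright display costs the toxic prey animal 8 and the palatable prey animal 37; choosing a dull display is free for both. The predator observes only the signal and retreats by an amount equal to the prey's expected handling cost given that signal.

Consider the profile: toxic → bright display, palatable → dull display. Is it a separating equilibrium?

If types separate, bright display earns payment 42 and dull display earns 12.
Toxic: bright display gives 42 − 8 = 34; dull display gives 12 − 0 = 12. No deviation. ✓
Palatable: dull display gives 12 − 0 = 12; bright display gives 42 − 37 = 5. No deviation. ✓
Both incentive constraints hold.

Yes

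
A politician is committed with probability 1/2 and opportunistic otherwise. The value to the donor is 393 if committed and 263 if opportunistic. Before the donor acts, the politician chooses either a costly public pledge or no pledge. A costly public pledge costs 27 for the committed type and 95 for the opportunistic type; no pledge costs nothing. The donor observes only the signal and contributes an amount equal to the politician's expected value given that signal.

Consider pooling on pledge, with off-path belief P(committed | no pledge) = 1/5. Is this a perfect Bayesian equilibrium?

No

At the pooled signal (pledge) the donor holds the prior 1/2 and pays 1/2·393 + 1/2·263 = 328. Off-path (no pledge) belief 1/5 gives 1/5·393 + 4/5·263 = 289.
Committed: pledge gives 328 − 27 = 301; no pledge gives 289 − 0 = 289. Stays. ✓
Opportunistic: pledge gives 328 − 95 = 233; no pledge gives 289 − 0 = 289. Deviates. ✗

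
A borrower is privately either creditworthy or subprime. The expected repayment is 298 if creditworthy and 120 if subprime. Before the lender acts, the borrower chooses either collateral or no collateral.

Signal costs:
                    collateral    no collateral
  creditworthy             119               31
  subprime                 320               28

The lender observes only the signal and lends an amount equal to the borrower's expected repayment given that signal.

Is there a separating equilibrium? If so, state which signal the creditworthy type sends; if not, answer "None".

collateral

Try creditworthy → collateral, subprime → no collateral:
  If types separate, collateral earns payment 298 and no collateral earns 120.
  Creditworthy: collateral gives 298 − 119 = 179; no collateral gives 120 − 31 = 89. No deviation. ✓
  Subprime: no collateral gives 120 − 28 = 92; collateral gives 298 − 320 = -22. No deviation. ✓
Both hold — the creditworthy type sends collateral.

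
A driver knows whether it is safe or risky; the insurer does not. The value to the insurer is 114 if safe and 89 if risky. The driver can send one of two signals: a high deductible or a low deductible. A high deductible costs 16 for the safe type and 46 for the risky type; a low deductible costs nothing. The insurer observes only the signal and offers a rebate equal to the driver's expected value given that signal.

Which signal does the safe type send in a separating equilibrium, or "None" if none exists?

Try safe → high deductible, risky → low deductible:
  If types separate, high deductible earns payment 114 and low deductible earns 89.
  Safe: high deductible gives 114 − 16 = 98; low deductible gives 89 − 0 = 89. No deviation. ✓
  Risky: low deductible gives 89 − 0 = 89; high deductible gives 114 − 46 = 68. No deviation. ✓
Both hold — the safe type sends high deductible.

high deductible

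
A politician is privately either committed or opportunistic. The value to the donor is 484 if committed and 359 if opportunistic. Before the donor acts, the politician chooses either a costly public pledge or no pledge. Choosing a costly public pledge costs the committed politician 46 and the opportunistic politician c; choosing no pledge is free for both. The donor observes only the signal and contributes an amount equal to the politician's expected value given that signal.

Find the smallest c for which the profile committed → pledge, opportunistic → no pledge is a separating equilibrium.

125

Under separation: pledge → committed (pays 484); no pledge → opportunistic (pays 359).
Committed: 484 − 46 = 438 ≥ 359 − 0 = 359. Holds regardless of c. ✓
Opportunistic: 359 − 0 ≥ 484 − c, so c ≥ 484 − 359 = 125.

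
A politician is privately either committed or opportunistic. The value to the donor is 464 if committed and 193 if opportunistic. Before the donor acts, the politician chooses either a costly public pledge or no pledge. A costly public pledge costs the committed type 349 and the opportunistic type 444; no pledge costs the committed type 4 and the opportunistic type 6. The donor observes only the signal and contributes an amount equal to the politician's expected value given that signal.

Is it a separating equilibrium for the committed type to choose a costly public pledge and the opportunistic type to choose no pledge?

If types separate, pledge earns payment 464 and no pledge earns 193.
Committed: pledge gives 464 − 349 = 115; no pledge gives 193 − 4 = 189. Would deviate. ✗
Opportunistic: no pledge gives 193 − 6 = 187; pledge gives 464 − 444 = 20. No deviation. ✓

No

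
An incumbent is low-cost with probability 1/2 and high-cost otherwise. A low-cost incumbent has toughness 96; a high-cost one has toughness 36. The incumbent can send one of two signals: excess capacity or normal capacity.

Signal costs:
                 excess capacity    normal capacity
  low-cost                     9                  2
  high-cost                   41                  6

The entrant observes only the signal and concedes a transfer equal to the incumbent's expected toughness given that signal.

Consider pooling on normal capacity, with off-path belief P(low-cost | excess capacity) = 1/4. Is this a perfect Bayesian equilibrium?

Yes

At the pooled signal (normal capacity) the entrant holds the prior 1/2 and pays 1/2·96 + 1/2·36 = 66. Off-path (excess capacity) belief 1/4 gives 1/4·96 + 3/4·36 = 51.
Low-cost: normal capacity gives 66 − 2 = 64; excess capacity gives 51 − 9 = 42. Stays. ✓
High-cost: normal capacity gives 66 − 6 = 60; excess capacity gives 51 − 41 = 10. Stays. ✓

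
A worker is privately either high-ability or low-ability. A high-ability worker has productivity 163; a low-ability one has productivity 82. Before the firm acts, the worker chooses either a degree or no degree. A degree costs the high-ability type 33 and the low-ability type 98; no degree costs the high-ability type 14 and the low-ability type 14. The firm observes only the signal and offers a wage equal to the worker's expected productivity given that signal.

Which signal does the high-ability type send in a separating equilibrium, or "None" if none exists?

Try high-ability → degree, low-ability → no degree:
  If types separate, degree earns payment 163 and no degree earns 82.
  High-ability: degree gives 163 − 33 = 130; no degree gives 82 − 14 = 68. No deviation. ✓
  Low-ability: no degree gives 82 − 14 = 68; degree gives 163 − 98 = 65. No deviation. ✓
Both hold — the high-ability type sends degree.

degree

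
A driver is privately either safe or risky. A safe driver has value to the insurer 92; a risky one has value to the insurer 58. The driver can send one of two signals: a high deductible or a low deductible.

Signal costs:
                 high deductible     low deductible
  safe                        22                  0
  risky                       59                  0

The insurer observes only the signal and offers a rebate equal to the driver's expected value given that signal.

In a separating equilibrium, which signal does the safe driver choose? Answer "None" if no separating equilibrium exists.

Try safe → high deductible, risky → low deductible:
  If types separate, high deductible earns payment 92 and low deductible earns 58.
  Safe: high deductible gives 92 − 22 = 70; low deductible gives 58 − 0 = 58. No deviation. ✓
  Risky: low deductible gives 58 − 0 = 58; high deductible gives 92 − 59 = 33. No deviation. ✓
Both hold — the safe type sends high deductible.

high deductible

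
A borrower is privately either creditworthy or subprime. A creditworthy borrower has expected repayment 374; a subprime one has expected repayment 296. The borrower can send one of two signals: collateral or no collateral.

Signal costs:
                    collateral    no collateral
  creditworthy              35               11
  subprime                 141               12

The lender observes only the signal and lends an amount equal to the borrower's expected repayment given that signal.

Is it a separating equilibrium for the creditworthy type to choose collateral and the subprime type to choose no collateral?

If types separate, collateral earns payment 374 and no collateral earns 296.
Creditworthy: collateral gives 374 − 35 = 339; no collateral gives 296 − 11 = 285. No deviation. ✓
Subprime: no collateral gives 296 − 12 = 284; collateral gives 374 − 141 = 233. No deviation. ✓
Neither type gains from mimicking the other.

Yes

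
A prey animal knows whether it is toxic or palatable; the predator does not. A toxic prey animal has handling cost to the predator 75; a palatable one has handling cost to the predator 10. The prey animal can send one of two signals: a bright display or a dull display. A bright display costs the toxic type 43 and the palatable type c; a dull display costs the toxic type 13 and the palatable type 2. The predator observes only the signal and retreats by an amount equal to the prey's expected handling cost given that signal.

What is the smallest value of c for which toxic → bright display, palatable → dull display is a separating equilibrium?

Under separation: bright display → toxic (pays 75); dull display → palatable (pays 10).
Toxic: 75 − 43 = 32 ≥ 10 − 13 = -3. Holds regardless of c. ✓
Palatable: 10 − 2 ≥ 75 − c, so c ≥ 75 − 8 = 67.

67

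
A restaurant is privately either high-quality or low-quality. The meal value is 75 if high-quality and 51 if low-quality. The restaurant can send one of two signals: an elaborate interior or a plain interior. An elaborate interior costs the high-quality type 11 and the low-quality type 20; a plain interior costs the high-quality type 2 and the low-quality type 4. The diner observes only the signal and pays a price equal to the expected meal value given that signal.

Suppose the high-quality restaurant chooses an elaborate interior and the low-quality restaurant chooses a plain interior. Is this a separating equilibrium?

No

Under separation the diner infers type exactly: elaborate interior → high-quality (pays 75), plain interior → low-quality (pays 51).
High-quality: elaborate interior gives 75 − 11 = 64; plain interior gives 51 − 2 = 49. No deviation. ✓
Low-quality: plain interior gives 51 − 4 = 47; elaborate interior gives 75 − 20 = 55. Would deviate. ✗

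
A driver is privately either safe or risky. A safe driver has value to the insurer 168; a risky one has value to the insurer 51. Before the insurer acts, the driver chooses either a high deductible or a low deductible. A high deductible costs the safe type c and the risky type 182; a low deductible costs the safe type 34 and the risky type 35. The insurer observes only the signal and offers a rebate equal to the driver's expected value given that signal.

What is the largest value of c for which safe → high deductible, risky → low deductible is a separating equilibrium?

Under separation: high deductible → safe (pays 168); low deductible → risky (pays 51).
Risky: 51 − 35 = 16 ≥ 168 − 182 = -14. Holds regardless of c. ✓
Safe: 168 − c ≥ 51 − 34, so c ≤ 168 − 17 = 151.

151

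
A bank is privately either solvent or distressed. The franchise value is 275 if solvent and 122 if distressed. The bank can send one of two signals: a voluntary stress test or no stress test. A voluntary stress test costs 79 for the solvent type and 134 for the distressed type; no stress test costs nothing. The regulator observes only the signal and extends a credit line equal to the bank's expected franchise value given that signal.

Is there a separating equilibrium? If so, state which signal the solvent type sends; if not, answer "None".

None

Try solvent → stress test, distressed → no stress test:
  Under separation the regulator infers type exactly: stress test → solvent (pays 275), no stress test → distressed (pays 122).
  Solvent: stress test gives 275 − 79 = 196; no stress test gives 122 − 0 = 122. No deviation. ✓
  Distressed: no stress test gives 122 − 0 = 122; stress test gives 275 − 134 = 141. Would deviate. ✗
Try solvent → no stress test, distressed → stress test:
  Under separation the regulator infers type exactly: no stress test → solvent (pays 275), stress test → distressed (pays 122).
  Solvent: no stress test gives 275 − 0 = 275; stress test gives 122 − 79 = 43. No deviation. ✓
  Distressed: stress test gives 122 − 134 = -12; no stress test gives 275 − 0 = 275. Would deviate. ✗
Neither assignment is incentive-compatible.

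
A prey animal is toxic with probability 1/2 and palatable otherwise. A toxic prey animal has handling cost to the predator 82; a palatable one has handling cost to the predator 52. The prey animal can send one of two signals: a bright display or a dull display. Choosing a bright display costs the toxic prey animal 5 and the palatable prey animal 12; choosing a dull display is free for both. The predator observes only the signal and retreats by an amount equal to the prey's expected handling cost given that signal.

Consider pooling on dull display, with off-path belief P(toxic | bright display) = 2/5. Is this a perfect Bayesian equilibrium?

At the pooled signal (dull display) the predator holds the prior 1/2 and pays 1/2·82 + 1/2·52 = 67. Off-path (bright display) belief 2/5 gives 2/5·82 + 3/5·52 = 64.
Toxic: dull display gives 67 − 0 = 67; bright display gives 64 − 5 = 59. Stays. ✓
Palatable: dull display gives 67 − 0 = 67; bright display gives 64 − 12 = 52. Stays. ✓

Yes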